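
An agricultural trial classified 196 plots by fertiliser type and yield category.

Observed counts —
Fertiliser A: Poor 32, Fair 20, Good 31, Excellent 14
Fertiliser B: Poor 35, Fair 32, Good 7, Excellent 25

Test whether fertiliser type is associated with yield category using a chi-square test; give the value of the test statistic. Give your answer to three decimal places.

Row totals: 97, 99. Column totals: 67, 52, 38, 39. Grand total N = 196.
Expected counts (row total × column total / N):
  Fertiliser A, Poor: 97×67/196 = 33.15816
  Fertiliser A, Fair: 97×52/196 = 25.73469
  Fertiliser A, Good: 97×38/196 = 18.80612
  Fertiliser A, Excellent: 97×39/196 = 19.30102
  Fertiliser B, Poor: 99×67/196 = 33.84184
  Fertiliser B, Fair: 99×52/196 = 26.26531
  Fertiliser B, Good: 99×38/196 = 19.19388
  Fertiliser B, Excellent: 99×39/196 = 19.69898
Contributions (O − E)²/E:
  (32 − 33.15816)²/33.15816 = 0.0405
  (20 − 25.73469)²/25.73469 = 1.2779
  (31 − 18.80612)²/18.80612 = 7.9065
  (14 − 19.30102)²/19.30102 = 1.4559
  (35 − 33.84184)²/33.84184 = 0.0396
  (32 − 26.26531)²/26.26531 = 1.2521
  (7 − 19.19388)²/19.19388 = 7.7468
  (25 − 19.69898)²/19.69898 = 1.4265
χ² = 0.0405 + 1.2779 + 7.9065 + 1.4559 + 0.0396 + 1.2521 + 7.7468 + 1.4265 = 21.146

21.146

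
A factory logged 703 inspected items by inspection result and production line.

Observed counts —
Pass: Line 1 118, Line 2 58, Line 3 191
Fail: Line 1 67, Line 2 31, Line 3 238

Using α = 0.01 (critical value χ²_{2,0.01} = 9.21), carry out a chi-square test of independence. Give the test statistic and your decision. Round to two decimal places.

Row totals: 367, 336. Column totals: 185, 89, 429. Grand total N = 703.
Expected counts (row total × column total / N):
  Pass, Line 1: 367×185/703 = 96.579
  Pass, Line 2: 367×89/703 = 46.462
  Pass, Line 3: 367×429/703 = 223.959
  Fail, Line 1: 336×185/703 = 88.421
  Fail, Line 2: 336×89/703 = 42.538
  Fail, Line 3: 336×429/703 = 205.041
Contributions (O − E)²/E:
  (118 − 96.579)²/96.579 = 4.7511
  (58 − 46.462)²/46.462 = 2.8653
  (191 − 223.959)²/223.959 = 4.8504
  (67 − 88.421)²/88.421 = 5.1895
  (31 − 42.538)²/42.538 = 3.1296
  (238 − 205.041)²/205.041 = 5.2979
χ² = 4.7511 + 2.8653 + 4.8504 + 5.1895 + 3.1296 + 5.2979 = 26.08
df = (2−1)(3−1) = 2. Since 26.08 > 9.21, reject the null hypothesis of independence at α = 0.01.

26.08; reject H₀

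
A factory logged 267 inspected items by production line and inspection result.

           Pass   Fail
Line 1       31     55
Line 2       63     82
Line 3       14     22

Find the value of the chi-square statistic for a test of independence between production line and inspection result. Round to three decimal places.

1.270

Row totals: 86, 145, 36. Column totals: 108, 159. Grand total N = 267.
Expected counts (row total × column total / N):
  Line 1, Pass: 86×108/267 = 34.7865
  Line 1, Fail: 86×159/267 = 51.2135
  Line 2, Pass: 145×108/267 = 58.6517
  Line 2, Fail: 145×159/267 = 86.3483
  Line 3, Pass: 36×108/267 = 14.5618
  Line 3, Fail: 36×159/267 = 21.4382
Contributions (O − E)²/E:
  (31 − 34.7865)²/34.7865 = 0.4122
  (55 − 51.2135)²/51.2135 = 0.2800
  (63 − 58.6517)²/58.6517 = 0.3224
  (82 − 86.3483)²/86.3483 = 0.2190
  (14 − 14.5618)²/14.5618 = 0.0217
  (22 − 21.4382)²/21.4382 = 0.0147
χ² = 0.4122 + 0.2800 + 0.3224 + 0.2190 + 0.0217 + 0.0147 = 1.270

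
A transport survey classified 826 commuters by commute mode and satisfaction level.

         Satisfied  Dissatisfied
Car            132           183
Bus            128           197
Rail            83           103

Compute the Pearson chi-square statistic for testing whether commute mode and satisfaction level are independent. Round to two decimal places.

Row totals: 315, 325, 186. Column totals: 343, 483. Grand total N = 826.
Expected counts (row total × column total / N):
  Car, Satisfied: 315×343/826 = 130.805
  Car, Dissatisfied: 315×483/826 = 184.195
  Bus, Satisfied: 325×343/826 = 134.958
  Bus, Dissatisfied: 325×483/826 = 190.042
  Rail, Satisfied: 186×343/826 = 77.237
  Rail, Dissatisfied: 186×483/826 = 108.763
Contributions (O − E)²/E:
  (132 − 130.805)²/130.805 = 0.0109
  (183 − 184.195)²/184.195 = 0.0078
  (128 − 134.958)²/134.958 = 0.3587
  (197 − 190.042)²/190.042 = 0.2548
  (83 − 77.237)²/77.237 = 0.4300
  (103 − 108.763)²/108.763 = 0.3054
χ² = 0.0109 + 0.0078 + 0.3587 + 0.2548 + 0.4300 + 0.3054 = 1.37

1.37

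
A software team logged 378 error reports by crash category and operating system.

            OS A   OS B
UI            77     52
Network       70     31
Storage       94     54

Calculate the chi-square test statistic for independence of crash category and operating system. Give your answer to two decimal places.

2.27

Row totals: 129, 101, 148. Column totals: 241, 137. Grand total N = 378.
Expected counts (row total × column total / N):
  UI, OS A: 129×241/378 = 82.246
  UI, OS B: 129×137/378 = 46.754
  Network, OS A: 101×241/378 = 64.394
  Network, OS B: 101×137/378 = 36.606
  Storage, OS A: 148×241/378 = 94.360
  Storage, OS B: 148×137/378 = 53.640
Contributions (O − E)²/E:
  (77 − 82.246)²/82.246 = 0.3346
  (52 − 46.754)²/46.754 = 0.5886
  (70 − 64.394)²/64.394 = 0.4880
  (31 − 36.606)²/36.606 = 0.8585
  (94 − 94.360)²/94.360 = 0.0014
  (54 − 53.640)²/53.640 = 0.0024
χ² = 0.3346 + 0.5886 + 0.4880 + 0.8585 + 0.0014 + 0.0024 = 2.27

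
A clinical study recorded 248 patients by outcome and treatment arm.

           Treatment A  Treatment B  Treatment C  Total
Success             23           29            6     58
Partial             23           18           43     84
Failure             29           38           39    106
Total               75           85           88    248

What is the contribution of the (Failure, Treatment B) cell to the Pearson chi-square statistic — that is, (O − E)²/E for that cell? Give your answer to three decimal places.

Row total (Failure) = 106; column total (Treatment B) = 85; N = 248.
Expected count E = 106 × 85 / 248 = 36.3306.
Contribution = (O − E)²/E = (38 − 36.3306)² / 36.3306 = 0.077.

0.077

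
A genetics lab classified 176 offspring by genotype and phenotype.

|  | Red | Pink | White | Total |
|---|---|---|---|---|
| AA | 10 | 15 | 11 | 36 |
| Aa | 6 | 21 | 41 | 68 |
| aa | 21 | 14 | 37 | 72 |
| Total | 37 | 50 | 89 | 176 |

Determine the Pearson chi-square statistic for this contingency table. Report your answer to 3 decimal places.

Grand total N = 176.
Expected counts (row total × column total / N):
  AA, Red: 36×37/176 = 7.5682
  AA, Pink: 36×50/176 = 10.2273
  AA, White: 36×89/176 = 18.2045
  Aa, Red: 68×37/176 = 14.2955
  Aa, Pink: 68×50/176 = 19.3182
  Aa, White: 68×89/176 = 34.3864
  aa, Red: 72×37/176 = 15.1364
  aa, Pink: 72×50/176 = 20.4545
  aa, White: 72×89/176 = 36.4091
Contributions (O − E)²/E:
  (10 − 7.5682)²/7.5682 = 0.7814
  (15 − 10.2273)²/10.2273 = 2.2272
  (11 − 18.2045)²/18.2045 = 2.8512
  (6 − 14.2955)²/14.2955 = 4.8138
  (21 − 19.3182)²/19.3182 = 0.1464
  (41 − 34.3864)²/34.3864 = 1.2720
  (21 − 15.1364)²/15.1364 = 2.2715
  (14 − 20.4545)²/20.4545 = 2.0367
  (37 − 36.4091)²/36.4091 = 0.0096
χ² = 0.7814 + 2.2272 + 2.8512 + 4.8138 + 0.1464 + 1.2720 + 2.2715 + 2.0367 + 0.0096 = 16.410

16.410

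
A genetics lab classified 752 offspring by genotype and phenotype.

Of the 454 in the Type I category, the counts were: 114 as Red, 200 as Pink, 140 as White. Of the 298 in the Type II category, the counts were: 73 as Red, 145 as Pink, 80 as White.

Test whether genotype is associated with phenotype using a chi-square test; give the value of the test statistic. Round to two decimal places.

1.84

Row totals: 454, 298. Column totals: 187, 345, 220. Grand total N = 752.
Expected counts (row total × column total / N):
  Type I, Red: 454×187/752 = 112.896
  Type I, Pink: 454×345/752 = 208.285
  Type I, White: 454×220/752 = 132.819
  Type II, Red: 298×187/752 = 74.104
  Type II, Pink: 298×345/752 = 136.715
  Type II, White: 298×220/752 = 87.181
Contributions (O − E)²/E:
  (114 − 112.896)²/112.896 = 0.0108
  (200 − 208.285)²/208.285 = 0.3296
  (140 − 132.819)²/132.819 = 0.3882
  (73 − 74.104)²/74.104 = 0.0164
  (145 − 136.715)²/136.715 = 0.5021
  (80 − 87.181)²/87.181 = 0.5915
χ² = 0.0108 + 0.3296 + 0.3882 + 0.0164 + 0.5021 + 0.5915 = 1.84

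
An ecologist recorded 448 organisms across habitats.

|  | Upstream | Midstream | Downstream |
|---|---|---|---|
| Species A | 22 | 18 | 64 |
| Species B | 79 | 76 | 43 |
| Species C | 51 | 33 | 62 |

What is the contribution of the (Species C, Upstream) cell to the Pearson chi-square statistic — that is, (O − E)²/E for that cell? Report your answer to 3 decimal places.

0.043

Row total (Species C) = 146; column total (Upstream) = 152; N = 448.
Expected count E = 146 × 152 / 448 = 49.5357.
Contribution = (O − E)²/E = (51 − 49.5357)² / 49.5357 = 0.043.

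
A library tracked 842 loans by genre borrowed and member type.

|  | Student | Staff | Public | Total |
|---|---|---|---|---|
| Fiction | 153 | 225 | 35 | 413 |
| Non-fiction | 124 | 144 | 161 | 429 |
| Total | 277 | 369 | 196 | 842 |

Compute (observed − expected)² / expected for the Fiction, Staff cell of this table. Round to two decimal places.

10.70

Row total (Fiction) = 413; column total (Staff) = 369; N = 842.
Expected count E = 413 × 369 / 842 = 180.994.
Contribution = (O − E)²/E = (225 − 180.994)² / 180.994 = 10.70.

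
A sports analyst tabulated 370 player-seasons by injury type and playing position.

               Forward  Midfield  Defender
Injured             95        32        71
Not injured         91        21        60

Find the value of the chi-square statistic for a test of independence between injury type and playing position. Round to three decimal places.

Row totals: 198, 172. Column totals: 186, 53, 131. Grand total N = 370.
Expected counts (row total × column total / N):
  Injured, Forward: 198×186/370 = 99.5351
  Injured, Midfield: 198×53/370 = 28.3622
  Injured, Defender: 198×131/370 = 70.1027
  Not injured, Forward: 172×186/370 = 86.4649
  Not injured, Midfield: 172×53/370 = 24.6378
  Not injured, Defender: 172×131/370 = 60.8973
Contributions (O − E)²/E:
  (95 − 99.5351)²/99.5351 = 0.2066
  (32 − 28.3622)²/28.3622 = 0.4666
  (71 − 70.1027)²/70.1027 = 0.0115
  (91 − 86.4649)²/86.4649 = 0.2379
  (21 − 24.6378)²/24.6378 = 0.5371
  (60 − 60.8973)²/60.8973 = 0.0132
χ² = 0.2066 + 0.4666 + 0.0115 + 0.2379 + 0.5371 + 0.0132 = 1.473

1.473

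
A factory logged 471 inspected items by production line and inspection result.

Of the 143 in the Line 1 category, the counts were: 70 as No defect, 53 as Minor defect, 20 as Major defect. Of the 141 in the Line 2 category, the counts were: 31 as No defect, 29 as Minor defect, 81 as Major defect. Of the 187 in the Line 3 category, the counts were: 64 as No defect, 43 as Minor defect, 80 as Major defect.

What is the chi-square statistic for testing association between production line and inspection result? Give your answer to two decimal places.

59.97

Row totals: 143, 141, 187. Column totals: 165, 125, 181. Grand total N = 471.
Expected counts (row total × column total / N):
  Line 1, No defect: 143×165/471 = 50.0955
  Line 1, Minor defect: 143×125/471 = 37.9512
  Line 1, Major defect: 143×181/471 = 54.9533
  Line 2, No defect: 141×165/471 = 49.3949
  Line 2, Minor defect: 141×125/471 = 37.4204
  Line 2, Major defect: 141×181/471 = 54.1847
  Line 3, No defect: 187×165/471 = 65.5096
  Line 3, Minor defect: 187×125/471 = 49.6285
  Line 3, Major defect: 187×181/471 = 71.8620
Contributions (O − E)²/E:
  (70 − 50.0955)²/50.0955 = 7.9087
  (53 − 37.9512)²/37.9512 = 5.9673
  (20 − 54.9533)²/54.9533 = 22.2322
  (31 − 49.3949)²/49.3949 = 6.8503
  (29 − 37.4204)²/37.4204 = 1.8948
  (81 − 54.1847)²/54.1847 = 13.2705
  (64 − 65.5096)²/65.5096 = 0.0348
  (43 − 49.6285)²/49.6285 = 0.8853
  (80 − 71.8620)²/71.8620 = 0.9216
χ² = 7.9087 + 5.9673 + 22.2322 + 6.8503 + 1.8948 + 13.2705 + 0.0348 + 0.8853 + 0.9216 = 59.97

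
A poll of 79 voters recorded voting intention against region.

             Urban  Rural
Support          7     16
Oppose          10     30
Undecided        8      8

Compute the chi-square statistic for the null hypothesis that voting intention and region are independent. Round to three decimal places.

3.324

Row totals: 23, 40, 16. Column totals: 25, 54. Grand total N = 79.
Expected counts (row total × column total / N):
  Support, Urban: 23×25/79 = 7.2785
  Support, Rural: 23×54/79 = 15.7215
  Oppose, Urban: 40×25/79 = 12.6582
  Oppose, Rural: 40×54/79 = 27.3418
  Undecided, Urban: 16×25/79 = 5.0633
  Undecided, Rural: 16×54/79 = 10.9367
Contributions (O − E)²/E:
  (7 − 7.2785)²/7.2785 = 0.0107
  (16 − 15.7215)²/15.7215 = 0.0049
  (10 − 12.6582)²/12.6582 = 0.5582
  (30 − 27.3418)²/27.3418 = 0.2584
  (8 − 5.0633)²/5.0633 = 1.7033
  (8 − 10.9367)²/10.9367 = 0.7886
χ² = 0.0107 + 0.0049 + 0.5582 + 0.2584 + 1.7033 + 0.7886 = 3.324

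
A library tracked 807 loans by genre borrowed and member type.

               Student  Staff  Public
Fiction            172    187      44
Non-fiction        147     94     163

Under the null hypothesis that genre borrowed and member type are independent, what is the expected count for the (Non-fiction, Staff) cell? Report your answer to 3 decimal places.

Row total (Non-fiction) = 404; column total (Staff) = 281; grand total N = 807.
Expected count = (row total × column total) / N = 404 × 281 / 807 = 140.674.

140.674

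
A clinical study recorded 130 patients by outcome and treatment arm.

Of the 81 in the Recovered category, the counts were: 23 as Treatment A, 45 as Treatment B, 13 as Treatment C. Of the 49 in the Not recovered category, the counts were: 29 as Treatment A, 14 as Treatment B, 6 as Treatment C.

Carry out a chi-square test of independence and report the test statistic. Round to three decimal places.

12.436

Row totals: 81, 49. Column totals: 52, 59, 19. Grand total N = 130.
Expected counts (row total × column total / N):
  Recovered, Treatment A: 81×52/130 = 32.4000
  Recovered, Treatment B: 81×59/130 = 36.7615
  Recovered, Treatment C: 81×19/130 = 11.8385
  Not recovered, Treatment A: 49×52/130 = 19.6000
  Not recovered, Treatment B: 49×59/130 = 22.2385
  Not recovered, Treatment C: 49×19/130 = 7.1615
Contributions (O − E)²/E:
  (23 − 32.4000)²/32.4000 = 2.7272
  (45 − 36.7615)²/36.7615 = 1.8463
  (13 − 11.8385)²/11.8385 = 0.1140
  (29 − 19.6000)²/19.6000 = 4.5082
  (14 − 22.2385)²/22.2385 = 3.0520
  (6 − 7.1615)²/7.1615 = 0.1884
χ² = 2.7272 + 1.8463 + 0.1140 + 4.5082 + 3.0520 + 0.1884 = 12.436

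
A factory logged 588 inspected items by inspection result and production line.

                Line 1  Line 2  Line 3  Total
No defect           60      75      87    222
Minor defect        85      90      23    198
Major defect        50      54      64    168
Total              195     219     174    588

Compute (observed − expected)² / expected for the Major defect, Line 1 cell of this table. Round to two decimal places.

0.59

Row total (Major defect) = 168; column total (Line 1) = 195; N = 588.
Expected count E = 168 × 195 / 588 = 55.714.
Contribution = (O − E)²/E = (50 − 55.714)² / 55.714 = 0.59.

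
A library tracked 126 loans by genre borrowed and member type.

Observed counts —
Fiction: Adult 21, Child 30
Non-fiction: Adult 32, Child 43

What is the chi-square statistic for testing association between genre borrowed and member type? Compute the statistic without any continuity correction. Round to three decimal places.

0.028

Row totals: 51, 75. Column totals: 53, 73. Grand total N = 126.
Expected counts (row total × column total / N):
  Fiction, Adult: 51×53/126 = 21.4524
  Fiction, Child: 51×73/126 = 29.5476
  Non-fiction, Adult: 75×53/126 = 31.5476
  Non-fiction, Child: 75×73/126 = 43.4524
Contributions (O − E)²/E:
  (21 − 21.4524)²/21.4524 = 0.0095
  (30 − 29.5476)²/29.5476 = 0.0069
  (32 − 31.5476)²/31.5476 = 0.0065
  (43 − 43.4524)²/43.4524 = 0.0047
χ² = 0.0095 + 0.0069 + 0.0065 + 0.0047 = 0.028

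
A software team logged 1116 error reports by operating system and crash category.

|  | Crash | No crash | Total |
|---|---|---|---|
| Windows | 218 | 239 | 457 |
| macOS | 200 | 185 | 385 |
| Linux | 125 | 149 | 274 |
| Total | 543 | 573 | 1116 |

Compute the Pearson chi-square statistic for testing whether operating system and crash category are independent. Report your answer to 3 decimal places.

2.847

Grand total N = 1116.
Expected counts (row total × column total / N):
  Windows, Crash: 457×543/1116 = 222.3575
  Windows, No crash: 457×573/1116 = 234.6425
  macOS, Crash: 385×543/1116 = 187.3253
  macOS, No crash: 385×573/1116 = 197.6747
  Linux, Crash: 274×543/1116 = 133.3172
  Linux, No crash: 274×573/1116 = 140.6828
Contributions (O − E)²/E:
  (218 − 222.3575)²/222.3575 = 0.0854
  (239 − 234.6425)²/234.6425 = 0.0809
  (200 − 187.3253)²/187.3253 = 0.8576
  (185 − 197.6747)²/197.6747 = 0.8127
  (125 − 133.3172)²/133.3172 = 0.5189
  (149 − 140.6828)²/140.6828 = 0.4917
χ² = 0.0854 + 0.0809 + 0.8576 + 0.8127 + 0.5189 + 0.4917 = 2.847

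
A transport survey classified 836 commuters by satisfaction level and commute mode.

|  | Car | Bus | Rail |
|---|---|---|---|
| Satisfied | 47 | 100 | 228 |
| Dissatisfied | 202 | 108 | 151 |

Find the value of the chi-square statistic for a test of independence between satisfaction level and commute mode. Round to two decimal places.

Row totals: 375, 461. Column totals: 249, 208, 379. Grand total N = 836.
Expected counts (row total × column total / N):
  Satisfied, Car: 375×249/836 = 111.693
  Satisfied, Bus: 375×208/836 = 93.301
  Satisfied, Rail: 375×379/836 = 170.006
  Dissatisfied, Car: 461×249/836 = 137.307
  Dissatisfied, Bus: 461×208/836 = 114.699
  Dissatisfied, Rail: 461×379/836 = 208.994
Contributions (O − E)²/E:
  (47 − 111.693)²/111.693 = 37.4704
  (100 − 93.301)²/93.301 = 0.4810
  (228 − 170.006)²/170.006 = 19.7834
  (202 − 137.307)²/137.307 = 30.4805
  (108 − 114.699)²/114.699 = 0.3913
  (151 − 208.994)²/208.994 = 16.0928
χ² = 37.4704 + 0.4810 + 19.7834 + 30.4805 + 0.3913 + 16.0928 = 104.70

104.70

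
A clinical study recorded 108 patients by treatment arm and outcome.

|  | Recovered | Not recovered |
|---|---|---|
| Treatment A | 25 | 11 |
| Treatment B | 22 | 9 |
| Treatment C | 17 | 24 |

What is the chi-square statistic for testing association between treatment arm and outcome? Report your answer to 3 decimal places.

Row totals: 36, 31, 41. Column totals: 64, 44. Grand total N = 108.
Expected counts (row total × column total / N):
  Treatment A, Recovered: 36×64/108 = 21.3333
  Treatment A, Not recovered: 36×44/108 = 14.6667
  Treatment B, Recovered: 31×64/108 = 18.3704
  Treatment B, Not recovered: 31×44/108 = 12.6296
  Treatment C, Recovered: 41×64/108 = 24.2963
  Treatment C, Not recovered: 41×44/108 = 16.7037
Contributions (O − E)²/E:
  (25 − 21.3333)²/21.3333 = 0.6302
  (11 − 14.6667)²/14.6667 = 0.9167
  (22 − 18.3704)²/18.3704 = 0.7171
  (9 − 12.6296)²/12.6296 = 1.0431
  (17 − 24.2963)²/24.2963 = 2.1911
  (24 − 16.7037)²/16.7037 = 3.1871
χ² = 0.6302 + 0.9167 + 0.7171 + 1.0431 + 2.1911 + 3.1871 = 8.685

8.685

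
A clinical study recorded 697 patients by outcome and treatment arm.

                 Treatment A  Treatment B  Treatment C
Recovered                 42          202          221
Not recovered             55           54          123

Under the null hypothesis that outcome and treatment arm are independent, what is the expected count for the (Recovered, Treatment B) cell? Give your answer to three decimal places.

170.789

Row total (Recovered) = 465; column total (Treatment B) = 256; grand total N = 697.
Expected count = (row total × column total) / N = 465 × 256 / 697 = 170.789.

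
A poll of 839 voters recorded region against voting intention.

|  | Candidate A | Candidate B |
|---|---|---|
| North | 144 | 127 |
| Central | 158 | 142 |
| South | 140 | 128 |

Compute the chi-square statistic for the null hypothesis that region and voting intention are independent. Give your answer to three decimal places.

0.044

Row totals: 271, 300, 268. Column totals: 442, 397. Grand total N = 839.
Expected counts (row total × column total / N):
  North, Candidate A: 271×442/839 = 142.7676
  North, Candidate B: 271×397/839 = 128.2324
  Central, Candidate A: 300×442/839 = 158.0453
  Central, Candidate B: 300×397/839 = 141.9547
  South, Candidate A: 268×442/839 = 141.1871
  South, Candidate B: 268×397/839 = 126.8129
Contributions (O − E)²/E:
  (144 − 142.7676)²/142.7676 = 0.0106
  (127 − 128.2324)²/128.2324 = 0.0118
  (158 − 158.0453)²/158.0453 = 0.0000
  (142 − 141.9547)²/141.9547 = 0.0000
  (140 − 141.1871)²/141.1871 = 0.0100
  (128 − 126.8129)²/126.8129 = 0.0111
χ² = 0.0106 + 0.0118 + 0.0000 + 0.0000 + 0.0100 + 0.0111 = 0.044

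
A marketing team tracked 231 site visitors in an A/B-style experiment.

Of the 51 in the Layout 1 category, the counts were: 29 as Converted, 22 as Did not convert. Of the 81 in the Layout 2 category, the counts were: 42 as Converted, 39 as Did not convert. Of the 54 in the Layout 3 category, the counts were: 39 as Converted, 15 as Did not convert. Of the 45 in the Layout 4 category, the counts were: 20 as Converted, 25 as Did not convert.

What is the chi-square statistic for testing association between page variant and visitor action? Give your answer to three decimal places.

Row totals: 51, 81, 54, 45. Column totals: 130, 101. Grand total N = 231.
Expected counts (row total × column total / N):
  Layout 1, Converted: 51×130/231 = 28.7013
  Layout 1, Did not convert: 51×101/231 = 22.2987
  Layout 2, Converted: 81×130/231 = 45.5844
  Layout 2, Did not convert: 81×101/231 = 35.4156
  Layout 3, Converted: 54×130/231 = 30.3896
  Layout 3, Did not convert: 54×101/231 = 23.6104
  Layout 4, Converted: 45×130/231 = 25.3247
  Layout 4, Did not convert: 45×101/231 = 19.6753
Contributions (O − E)²/E:
  (29 − 28.7013)²/28.7013 = 0.0031
  (22 − 22.2987)²/22.2987 = 0.0040
  (42 − 45.5844)²/45.5844 = 0.2818
  (39 − 35.4156)²/35.4156 = 0.3628
  (39 − 30.3896)²/30.3896 = 2.4396
  (15 − 23.6104)²/23.6104 = 3.1401
  (20 − 25.3247)²/25.3247 = 1.1196
  (25 − 19.6753)²/19.6753 = 1.4410
χ² = 0.0031 + 0.0040 + 0.2818 + 0.3628 + 2.4396 + 3.1401 + 1.1196 + 1.4410 = 8.792

8.792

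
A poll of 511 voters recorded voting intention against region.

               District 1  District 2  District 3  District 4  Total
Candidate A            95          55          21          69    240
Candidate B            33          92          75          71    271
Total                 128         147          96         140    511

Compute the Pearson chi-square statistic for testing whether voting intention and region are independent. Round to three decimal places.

68.118

Grand total N = 511.
Expected counts (row total × column total / N):
  Candidate A, District 1: 240×128/511 = 60.1174
  Candidate A, District 2: 240×147/511 = 69.0411
  Candidate A, District 3: 240×96/511 = 45.0881
  Candidate A, District 4: 240×140/511 = 65.7534
  Candidate B, District 1: 271×128/511 = 67.8826
  Candidate B, District 2: 271×147/511 = 77.9589
  Candidate B, District 3: 271×96/511 = 50.9119
  Candidate B, District 4: 271×140/511 = 74.2466
Contributions (O − E)²/E:
  (95 − 60.1174)²/60.1174 = 20.2403
  (55 − 69.0411)²/69.0411 = 2.8556
  (21 − 45.0881)²/45.0881 = 12.8690
  (69 − 65.7534)²/65.7534 = 0.1603
  (33 − 67.8826)²/67.8826 = 17.9250
  (92 − 77.9589)²/77.9589 = 2.5289
  (75 − 50.9119)²/50.9119 = 11.3969
  (71 − 74.2466)²/74.2466 = 0.1420
χ² = 20.2403 + 2.8556 + 12.8690 + 0.1603 + 17.9250 + 2.5289 + 11.3969 + 0.1420 = 68.118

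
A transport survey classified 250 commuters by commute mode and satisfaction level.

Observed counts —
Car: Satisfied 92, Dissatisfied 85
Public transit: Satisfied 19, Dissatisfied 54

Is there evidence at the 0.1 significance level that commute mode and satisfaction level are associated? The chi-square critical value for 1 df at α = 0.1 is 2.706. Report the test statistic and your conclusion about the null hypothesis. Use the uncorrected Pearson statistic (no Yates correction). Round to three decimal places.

14.099; reject H₀

Row totals: 177, 73. Column totals: 111, 139. Grand total N = 250.
Expected counts (row total × column total / N):
  Car, Satisfied: 177×111/250 = 78.5880
  Car, Dissatisfied: 177×139/250 = 98.4120
  Public transit, Satisfied: 73×111/250 = 32.4120
  Public transit, Dissatisfied: 73×139/250 = 40.5880
Contributions (O − E)²/E:
  (92 − 78.5880)²/78.5880 = 2.2889
  (85 − 98.4120)²/98.4120 = 1.8278
  (19 − 32.4120)²/32.4120 = 5.5499
  (54 − 40.5880)²/40.5880 = 4.4319
χ² = 2.2889 + 1.8278 + 5.5499 + 4.4319 = 14.099
df = (2−1)(2−1) = 1. Since 14.099 > 2.706, reject the null hypothesis of independence at α = 0.1.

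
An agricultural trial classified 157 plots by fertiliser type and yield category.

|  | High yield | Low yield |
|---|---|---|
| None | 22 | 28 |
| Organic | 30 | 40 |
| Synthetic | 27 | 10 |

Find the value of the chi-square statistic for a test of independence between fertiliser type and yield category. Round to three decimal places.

Row totals: 50, 70, 37. Column totals: 79, 78. Grand total N = 157.
Expected counts (row total × column total / N):
  None, High yield: 50×79/157 = 25.15924
  None, Low yield: 50×78/157 = 24.84076
  Organic, High yield: 70×79/157 = 35.22293
  Organic, Low yield: 70×78/157 = 34.77707
  Synthetic, High yield: 37×79/157 = 18.61783
  Synthetic, Low yield: 37×78/157 = 18.38217
Contributions (O − E)²/E:
  (22 − 25.15924)²/25.15924 = 0.3967
  (28 − 24.84076)²/24.84076 = 0.4018
  (30 − 35.22293)²/35.22293 = 0.7745
  (40 − 34.77707)²/34.77707 = 0.7844
  (27 − 18.61783)²/18.61783 = 3.7738
  (10 − 18.38217)²/18.38217 = 3.8222
χ² = 0.3967 + 0.4018 + 0.7745 + 0.7844 + 3.7738 + 3.8222 = 9.953

9.953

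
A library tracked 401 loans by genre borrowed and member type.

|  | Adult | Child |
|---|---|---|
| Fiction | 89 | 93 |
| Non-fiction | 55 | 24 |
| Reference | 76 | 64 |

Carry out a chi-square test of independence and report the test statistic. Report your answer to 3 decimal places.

Row totals: 182, 79, 140. Column totals: 220, 181. Grand total N = 401.
Expected counts (row total × column total / N):
  Fiction, Adult: 182×220/401 = 99.8504
  Fiction, Child: 182×181/401 = 82.1496
  Non-fiction, Adult: 79×220/401 = 43.3416
  Non-fiction, Child: 79×181/401 = 35.6584
  Reference, Adult: 140×220/401 = 76.8080
  Reference, Child: 140×181/401 = 63.1920
Contributions (O − E)²/E:
  (89 − 99.8504)²/99.8504 = 1.1791
  (93 − 82.1496)²/82.1496 = 1.4331
  (55 − 43.3416)²/43.3416 = 3.1360
  (24 − 35.6584)²/35.6584 = 3.8117
  (76 − 76.8080)²/76.8080 = 0.0085
  (64 − 63.1920)²/63.1920 = 0.0103
χ² = 1.1791 + 1.4331 + 3.1360 + 3.8117 + 0.0085 + 0.0103 = 9.579

9.579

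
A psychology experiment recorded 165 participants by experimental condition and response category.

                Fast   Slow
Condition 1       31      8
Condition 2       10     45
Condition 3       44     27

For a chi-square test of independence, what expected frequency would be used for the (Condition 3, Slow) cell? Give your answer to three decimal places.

34.424

Row total (Condition 3) = 71; column total (Slow) = 80; grand total N = 165.
Expected count = (row total × column total) / N = 71 × 80 / 165 = 34.424.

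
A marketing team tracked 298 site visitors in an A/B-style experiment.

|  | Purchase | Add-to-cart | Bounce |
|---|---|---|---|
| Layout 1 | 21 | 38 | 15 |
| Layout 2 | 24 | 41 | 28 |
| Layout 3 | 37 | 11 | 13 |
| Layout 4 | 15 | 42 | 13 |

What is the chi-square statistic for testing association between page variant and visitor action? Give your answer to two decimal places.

36.32

Row totals: 74, 93, 61, 70. Column totals: 97, 132, 69. Grand total N = 298.
Expected counts (row total × column total / N):
  Layout 1, Purchase: 74×97/298 = 24.087
  Layout 1, Add-to-cart: 74×132/298 = 32.779
  Layout 1, Bounce: 74×69/298 = 17.134
  Layout 2, Purchase: 93×97/298 = 30.272
  Layout 2, Add-to-cart: 93×132/298 = 41.195
  Layout 2, Bounce: 93×69/298 = 21.534
  Layout 3, Purchase: 61×97/298 = 19.856
  Layout 3, Add-to-cart: 61×132/298 = 27.020
  Layout 3, Bounce: 61×69/298 = 14.124
  Layout 4, Purchase: 70×97/298 = 22.785
  Layout 4, Add-to-cart: 70×132/298 = 31.007
  Layout 4, Bounce: 70×69/298 = 16.208
Contributions (O − E)²/E:
  (21 − 24.087)²/24.087 = 0.3956
  (38 − 32.779)²/32.779 = 0.8316
  (15 − 17.134)²/17.134 = 0.2658
  (24 − 30.272)²/30.272 = 1.2995
  (41 − 41.195)²/41.195 = 0.0009
  (28 − 21.534)²/21.534 = 1.9415
  (37 − 19.856)²/19.856 = 14.8024
  (11 − 27.020)²/27.020 = 9.4982
  (13 − 14.124)²/14.124 = 0.0894
  (15 − 22.785)²/22.785 = 2.6599
  (42 − 31.007)²/31.007 = 3.8974
  (13 − 16.208)²/16.208 = 0.6349
χ² = 0.3956 + 0.8316 + 0.2658 + 1.2995 + 0.0009 + 1.9415 + 14.8024 + 9.4982 + 0.0894 + 2.6599 + 3.8974 + 0.6349 = 36.32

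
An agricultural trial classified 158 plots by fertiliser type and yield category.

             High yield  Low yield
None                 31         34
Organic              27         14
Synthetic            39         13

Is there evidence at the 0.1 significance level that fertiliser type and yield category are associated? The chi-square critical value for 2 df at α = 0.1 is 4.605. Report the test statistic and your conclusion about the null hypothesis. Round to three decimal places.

9.554; reject H₀

Row totals: 65, 41, 52. Column totals: 97, 61. Grand total N = 158.
Expected counts (row total × column total / N):
  None, High yield: 65×97/158 = 39.9051
  None, Low yield: 65×61/158 = 25.0949
  Organic, High yield: 41×97/158 = 25.1709
  Organic, Low yield: 41×61/158 = 15.8291
  Synthetic, High yield: 52×97/158 = 31.9241
  Synthetic, Low yield: 52×61/158 = 20.0759
Contributions (O − E)²/E:
  (31 − 39.9051)²/39.9051 = 1.9872
  (34 − 25.0949)²/25.0949 = 3.1600
  (27 − 25.1709)²/25.1709 = 0.1329
  (14 − 15.8291)²/15.8291 = 0.2114
  (39 − 31.9241)²/31.9241 = 1.5684
  (13 − 20.0759)²/20.0759 = 2.4940
χ² = 1.9872 + 3.1600 + 0.1329 + 0.2114 + 1.5684 + 2.4940 = 9.554
df = (3−1)(2−1) = 2. Since 9.554 > 4.605, reject the null hypothesis of independence at α = 0.1.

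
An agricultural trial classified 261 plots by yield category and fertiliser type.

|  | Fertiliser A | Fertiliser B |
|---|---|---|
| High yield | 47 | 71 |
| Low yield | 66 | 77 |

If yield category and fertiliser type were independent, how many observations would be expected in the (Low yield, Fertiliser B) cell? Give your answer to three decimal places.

81.088

Row total (Low yield) = 143; column total (Fertiliser B) = 148; grand total N = 261.
Expected count = (row total × column total) / N = 143 × 148 / 261 = 81.088.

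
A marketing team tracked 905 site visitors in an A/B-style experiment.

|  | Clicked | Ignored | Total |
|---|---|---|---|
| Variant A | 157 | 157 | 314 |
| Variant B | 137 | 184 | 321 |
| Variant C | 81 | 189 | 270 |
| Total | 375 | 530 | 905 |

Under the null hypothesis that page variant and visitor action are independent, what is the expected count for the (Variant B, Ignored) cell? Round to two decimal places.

Row total (Variant B) = 321; column total (Ignored) = 530; grand total N = 905.
Expected count = (row total × column total) / N = 321 × 530 / 905 = 187.99.

187.99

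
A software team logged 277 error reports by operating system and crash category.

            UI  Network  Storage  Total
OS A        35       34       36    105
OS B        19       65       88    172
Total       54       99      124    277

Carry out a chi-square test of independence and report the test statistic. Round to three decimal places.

21.294

Grand total N = 277.
Expected counts (row total × column total / N):
  OS A, UI: 105×54/277 = 20.4693
  OS A, Network: 105×99/277 = 37.5271
  OS A, Storage: 105×124/277 = 47.0036
  OS B, UI: 172×54/277 = 33.5307
  OS B, Network: 172×99/277 = 61.4729
  OS B, Storage: 172×124/277 = 76.9964
Contributions (O − E)²/E:
  (35 − 20.4693)²/20.4693 = 10.3150
  (34 − 37.5271)²/37.5271 = 0.3315
  (36 − 47.0036)²/47.0036 = 2.5760
  (19 − 33.5307)²/33.5307 = 6.2970
  (65 − 61.4729)²/61.4729 = 0.2024
  (88 − 76.9964)²/76.9964 = 1.5725
χ² = 10.3150 + 0.3315 + 2.5760 + 6.2970 + 0.2024 + 1.5725 = 21.294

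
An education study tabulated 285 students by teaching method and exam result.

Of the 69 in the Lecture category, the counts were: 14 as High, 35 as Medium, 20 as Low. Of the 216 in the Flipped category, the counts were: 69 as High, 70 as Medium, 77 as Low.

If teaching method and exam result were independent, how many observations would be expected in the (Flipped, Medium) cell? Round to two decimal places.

79.58

Row total (Flipped) = 216; column total (Medium) = 105; grand total N = 285.
Expected count = (row total × column total) / N = 216 × 105 / 285 = 79.58.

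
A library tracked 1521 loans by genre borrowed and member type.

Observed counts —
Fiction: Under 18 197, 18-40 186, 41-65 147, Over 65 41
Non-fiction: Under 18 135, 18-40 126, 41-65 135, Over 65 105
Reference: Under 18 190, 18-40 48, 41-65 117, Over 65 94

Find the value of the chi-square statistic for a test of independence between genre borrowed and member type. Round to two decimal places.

Row totals: 571, 501, 449. Column totals: 522, 360, 399, 240. Grand total N = 1521.
Expected counts (row total × column total / N):
  Fiction, Under 18: 571×522/1521 = 195.964
  Fiction, 18-40: 571×360/1521 = 135.148
  Fiction, 41-65: 571×399/1521 = 149.789
  Fiction, Over 65: 571×240/1521 = 90.099
  Non-fiction, Under 18: 501×522/1521 = 171.941
  Non-fiction, 18-40: 501×360/1521 = 118.580
  Non-fiction, 41-65: 501×399/1521 = 131.426
  Non-fiction, Over 65: 501×240/1521 = 79.053
  Reference, Under 18: 449×522/1521 = 154.095
  Reference, 18-40: 449×360/1521 = 106.272
  Reference, 41-65: 449×399/1521 = 117.785
  Reference, Over 65: 449×240/1521 = 70.848
Contributions (O − E)²/E:
  (197 − 195.964)²/195.964 = 0.0055
  (186 − 135.148)²/135.148 = 19.1340
  (147 − 149.789)²/149.789 = 0.0519
  (41 − 90.099)²/90.099 = 26.7563
  (135 − 171.941)²/171.941 = 7.9367
  (126 − 118.580)²/118.580 = 0.4643
  (135 − 131.426)²/131.426 = 0.0972
  (105 − 79.053)²/79.053 = 8.5164
  (190 − 154.095)²/154.095 = 8.3661
  (48 − 106.272)²/106.272 = 31.9522
  (117 − 117.785)²/117.785 = 0.0052
  (94 − 70.848)²/70.848 = 7.5657
χ² = 0.0055 + 19.1340 + 0.0519 + 26.7563 + 7.9367 + 0.4643 + 0.0972 + 8.5164 + 8.3661 + 31.9522 + 0.0052 + 7.5657 = 110.85

110.85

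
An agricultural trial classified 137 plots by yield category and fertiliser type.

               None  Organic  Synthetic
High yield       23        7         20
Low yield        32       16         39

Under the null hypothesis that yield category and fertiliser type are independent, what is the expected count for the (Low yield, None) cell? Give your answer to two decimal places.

34.93

Row total (Low yield) = 87; column total (None) = 55; grand total N = 137.
Expected count = (row total × column total) / N = 87 × 55 / 137 = 34.93.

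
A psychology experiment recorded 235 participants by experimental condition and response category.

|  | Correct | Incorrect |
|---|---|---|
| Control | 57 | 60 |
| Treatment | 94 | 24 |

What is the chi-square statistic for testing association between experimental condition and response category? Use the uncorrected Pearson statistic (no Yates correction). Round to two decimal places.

Row totals: 117, 118. Column totals: 151, 84. Grand total N = 235.
Expected counts (row total × column total / N):
  Control, Correct: 117×151/235 = 75.1787
  Control, Incorrect: 117×84/235 = 41.8213
  Treatment, Correct: 118×151/235 = 75.8213
  Treatment, Incorrect: 118×84/235 = 42.1787
Contributions (O − E)²/E:
  (57 − 75.1787)²/75.1787 = 4.3957
  (60 − 41.8213)²/41.8213 = 7.9018
  (94 − 75.8213)²/75.8213 = 4.3585
  (24 − 42.1787)²/42.1787 = 7.8349
χ² = 4.3957 + 7.9018 + 4.3585 + 7.8349 = 24.49

24.49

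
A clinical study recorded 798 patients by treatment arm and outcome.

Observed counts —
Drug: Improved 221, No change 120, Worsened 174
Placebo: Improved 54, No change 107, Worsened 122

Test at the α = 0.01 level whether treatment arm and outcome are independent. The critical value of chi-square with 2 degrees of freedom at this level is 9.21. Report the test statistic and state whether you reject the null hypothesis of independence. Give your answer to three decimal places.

Row totals: 515, 283. Column totals: 275, 227, 296. Grand total N = 798.
Expected counts (row total × column total / N):
  Drug, Improved: 515×275/798 = 177.4749
  Drug, No change: 515×227/798 = 146.4975
  Drug, Worsened: 515×296/798 = 191.0276
  Placebo, Improved: 283×275/798 = 97.5251
  Placebo, No change: 283×227/798 = 80.5025
  Placebo, Worsened: 283×296/798 = 104.9724
Contributions (O − E)²/E:
  (221 − 177.4749)²/177.4749 = 10.6744
  (120 − 146.4975)²/146.4975 = 4.7927
  (174 − 191.0276)²/191.0276 = 1.5178
  (54 − 97.5251)²/97.5251 = 19.4251
  (107 − 80.5025)²/80.5025 = 8.7217
  (122 − 104.9724)²/104.9724 = 2.7621
χ² = 10.6744 + 4.7927 + 1.5178 + 19.4251 + 8.7217 + 2.7621 = 47.894
df = (2−1)(3−1) = 2. Since 47.894 > 9.21, reject the null hypothesis of independence at α = 0.01.

47.894; reject H₀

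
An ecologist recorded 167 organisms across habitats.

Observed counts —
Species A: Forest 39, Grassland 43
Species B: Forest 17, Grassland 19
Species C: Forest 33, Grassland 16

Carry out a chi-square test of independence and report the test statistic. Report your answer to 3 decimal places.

5.504

Row totals: 82, 36, 49. Column totals: 89, 78. Grand total N = 167.
Expected counts (row total × column total / N):
  Species A, Forest: 82×89/167 = 43.7006
  Species A, Grassland: 82×78/167 = 38.2994
  Species B, Forest: 36×89/167 = 19.1856
  Species B, Grassland: 36×78/167 = 16.8144
  Species C, Forest: 49×89/167 = 26.1138
  Species C, Grassland: 49×78/167 = 22.8862
Contributions (O − E)²/E:
  (39 − 43.7006)²/43.7006 = 0.5056
  (43 − 38.2994)²/38.2994 = 0.5769
  (17 − 19.1856)²/19.1856 = 0.2490
  (19 − 16.8144)²/16.8144 = 0.2841
  (33 − 26.1138)²/26.1138 = 1.8159
  (16 − 22.8862)²/22.8862 = 2.0720
χ² = 0.5056 + 0.5769 + 0.2490 + 0.2841 + 1.8159 + 2.0720 = 5.504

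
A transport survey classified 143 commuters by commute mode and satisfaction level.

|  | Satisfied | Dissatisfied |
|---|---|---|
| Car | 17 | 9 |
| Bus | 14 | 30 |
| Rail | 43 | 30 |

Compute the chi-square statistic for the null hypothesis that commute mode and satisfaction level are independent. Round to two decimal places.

10.43

Row totals: 26, 44, 73. Column totals: 74, 69. Grand total N = 143.
Expected counts (row total × column total / N):
  Car, Satisfied: 26×74/143 = 13.455
  Car, Dissatisfied: 26×69/143 = 12.545
  Bus, Satisfied: 44×74/143 = 22.769
  Bus, Dissatisfied: 44×69/143 = 21.231
  Rail, Satisfied: 73×74/143 = 37.776
  Rail, Dissatisfied: 73×69/143 = 35.224
Contributions (O − E)²/E:
  (17 − 13.455)²/13.455 = 0.9340
  (9 − 12.545)²/12.545 = 1.0018
  (14 − 22.769)²/22.769 = 3.3772
  (30 − 21.231)²/21.231 = 3.6218
  (43 − 37.776)²/37.776 = 0.7224
  (30 − 35.224)²/35.224 = 0.7748
χ² = 0.9340 + 1.0018 + 3.3772 + 3.6218 + 0.7224 + 0.7748 = 10.43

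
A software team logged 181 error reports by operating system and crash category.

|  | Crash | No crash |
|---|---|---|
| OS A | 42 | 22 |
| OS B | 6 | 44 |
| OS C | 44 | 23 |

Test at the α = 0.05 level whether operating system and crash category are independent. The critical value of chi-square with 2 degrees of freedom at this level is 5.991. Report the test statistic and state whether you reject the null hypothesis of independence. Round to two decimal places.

Row totals: 64, 50, 67. Column totals: 92, 89. Grand total N = 181.
Expected counts (row total × column total / N):
  OS A, Crash: 64×92/181 = 32.530
  OS A, No crash: 64×89/181 = 31.470
  OS B, Crash: 50×92/181 = 25.414
  OS B, No crash: 50×89/181 = 24.586
  OS C, Crash: 67×92/181 = 34.055
  OS C, No crash: 67×89/181 = 32.945
Contributions (O − E)²/E:
  (42 − 32.530)²/32.530 = 2.7569
  (22 − 31.470)²/31.470 = 2.8497
  (6 − 25.414)²/25.414 = 14.8305
  (44 − 24.586)²/24.586 = 15.3300
  (44 − 34.055)²/34.055 = 2.9042
  (23 − 32.945)²/32.945 = 3.0021
χ² = 2.7569 + 2.8497 + 14.8305 + 15.3300 + 2.9042 + 3.0021 = 41.67
df = (3−1)(2−1) = 2. Since 41.67 > 5.991, reject the null hypothesis of independence at α = 0.05.

41.67; reject H₀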